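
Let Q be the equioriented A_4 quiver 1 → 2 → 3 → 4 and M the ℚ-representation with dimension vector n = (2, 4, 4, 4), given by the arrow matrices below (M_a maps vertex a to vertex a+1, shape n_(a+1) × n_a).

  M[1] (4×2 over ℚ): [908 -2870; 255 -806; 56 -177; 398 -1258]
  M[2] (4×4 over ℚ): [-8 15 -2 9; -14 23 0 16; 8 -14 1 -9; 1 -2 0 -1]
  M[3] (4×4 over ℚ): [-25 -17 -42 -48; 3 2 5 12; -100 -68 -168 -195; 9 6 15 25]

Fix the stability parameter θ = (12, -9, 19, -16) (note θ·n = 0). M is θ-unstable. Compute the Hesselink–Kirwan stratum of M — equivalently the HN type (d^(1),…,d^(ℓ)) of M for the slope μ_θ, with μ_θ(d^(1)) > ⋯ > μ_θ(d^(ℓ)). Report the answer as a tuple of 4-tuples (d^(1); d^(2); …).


Interval decomposition of M: I[1,4]^2, I[2,3], I[2,4], I[4,4].
HN type (ℓ=4): μ^(1)=19; μ^(2)=3/2; μ^(3)=-9; μ^(4)=-16

((0, 0, 1, 0); (2, 2, 3, 3); (0, 2, 0, 0); (0, 0, 0, 1))


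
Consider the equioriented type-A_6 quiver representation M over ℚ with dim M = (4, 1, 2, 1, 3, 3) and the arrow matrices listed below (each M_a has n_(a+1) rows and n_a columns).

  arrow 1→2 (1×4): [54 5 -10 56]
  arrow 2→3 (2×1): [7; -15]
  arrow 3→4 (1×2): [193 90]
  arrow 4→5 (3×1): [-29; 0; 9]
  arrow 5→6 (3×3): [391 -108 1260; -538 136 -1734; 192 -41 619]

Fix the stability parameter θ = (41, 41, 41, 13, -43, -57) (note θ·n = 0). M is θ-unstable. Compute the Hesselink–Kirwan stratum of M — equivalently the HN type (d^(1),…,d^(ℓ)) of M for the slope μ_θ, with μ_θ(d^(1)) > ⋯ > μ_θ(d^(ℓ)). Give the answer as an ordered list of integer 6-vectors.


Barcode: M ≅ I[1,1]^3, I[1,6], I[3,3], I[5,6]^2. HN layers by μ_θ (3 steps, strictly decreasing):
  μ^(1)=41; μ^(2)=6; μ^(3)=-50

((3, 0, 1, 0, 0, 0); (1, 1, 1, 1, 1, 1); (0, 0, 0, 0, 2, 2))


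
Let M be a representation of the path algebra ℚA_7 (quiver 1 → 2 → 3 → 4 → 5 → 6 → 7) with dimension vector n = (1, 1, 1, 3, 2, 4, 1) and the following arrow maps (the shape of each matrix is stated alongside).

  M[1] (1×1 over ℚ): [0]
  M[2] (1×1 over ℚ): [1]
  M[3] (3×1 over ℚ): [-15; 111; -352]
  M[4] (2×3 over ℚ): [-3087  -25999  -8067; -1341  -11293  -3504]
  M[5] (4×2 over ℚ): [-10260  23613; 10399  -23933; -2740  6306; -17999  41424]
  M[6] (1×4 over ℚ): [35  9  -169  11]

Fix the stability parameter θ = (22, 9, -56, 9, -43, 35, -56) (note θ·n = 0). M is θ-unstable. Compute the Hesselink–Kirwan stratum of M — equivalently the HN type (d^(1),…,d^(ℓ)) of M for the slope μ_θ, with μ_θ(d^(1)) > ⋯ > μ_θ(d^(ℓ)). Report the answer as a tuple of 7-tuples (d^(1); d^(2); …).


Via rank(M_{q-1}∘⋯∘M_p): M ≅ I[1,1], I[2,4], I[4,6], I[4,7], I[6,6]^2.
μ_θ-semistable layers: μ^(1)=35; μ^(2)=22; μ^(3)=9; μ^(4)=-21/2; μ^(5)=-17; μ^(6)=-47/2

((0, 0, 0, 0, 0, 3, 0); (1, 0, 0, 0, 0, 0, 0); (0, 0, 0, 1, 0, 0, 0); (0, 0, 0, 0, 0, 1, 1); (0, 0, 0, 2, 2, 0, 0); (0, 1, 1, 0, 0, 0, 0))


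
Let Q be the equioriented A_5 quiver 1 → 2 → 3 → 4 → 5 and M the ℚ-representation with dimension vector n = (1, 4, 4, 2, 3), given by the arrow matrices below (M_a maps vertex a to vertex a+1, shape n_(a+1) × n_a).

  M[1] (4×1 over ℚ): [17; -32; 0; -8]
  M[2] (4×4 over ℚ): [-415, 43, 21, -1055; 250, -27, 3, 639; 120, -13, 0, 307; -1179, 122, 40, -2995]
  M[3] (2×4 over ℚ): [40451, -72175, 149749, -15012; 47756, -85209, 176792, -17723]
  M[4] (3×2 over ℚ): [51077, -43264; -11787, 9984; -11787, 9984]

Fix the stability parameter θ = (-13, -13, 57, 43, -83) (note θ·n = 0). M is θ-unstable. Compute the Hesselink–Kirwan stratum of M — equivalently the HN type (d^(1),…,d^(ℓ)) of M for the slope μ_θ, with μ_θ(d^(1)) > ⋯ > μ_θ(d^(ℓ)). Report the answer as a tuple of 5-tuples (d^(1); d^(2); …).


Barcode: M ≅ I[1,5], I[2,3]^2, I[2,4], I[5,5]^2. HN layers by μ_θ (5 steps, strictly decreasing):
  μ^(1)=57; μ^(2)=50; μ^(3)=17/3; μ^(4)=-13; μ^(5)=-83

((0, 0, 2, 0, 0); (0, 0, 1, 1, 0); (0, 0, 1, 1, 1); (1, 4, 0, 0, 0); (0, 0, 0, 0, 2))


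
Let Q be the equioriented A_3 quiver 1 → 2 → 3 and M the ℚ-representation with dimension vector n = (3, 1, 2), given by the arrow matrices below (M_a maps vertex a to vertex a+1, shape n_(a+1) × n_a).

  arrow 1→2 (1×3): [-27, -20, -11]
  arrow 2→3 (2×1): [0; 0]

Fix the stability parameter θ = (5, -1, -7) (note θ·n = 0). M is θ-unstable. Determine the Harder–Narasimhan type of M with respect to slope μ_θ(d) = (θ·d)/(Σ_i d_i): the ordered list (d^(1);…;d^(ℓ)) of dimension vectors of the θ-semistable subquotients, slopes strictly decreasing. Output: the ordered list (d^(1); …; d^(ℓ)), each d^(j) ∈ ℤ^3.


Barcode: M ≅ I[1,1]^2, I[1,2], I[3,3]^2. HN layers by μ_θ (3 steps, strictly decreasing):
  μ^(1)=5; μ^(2)=2; μ^(3)=-7

((2, 0, 0); (1, 1, 0); (0, 0, 2))


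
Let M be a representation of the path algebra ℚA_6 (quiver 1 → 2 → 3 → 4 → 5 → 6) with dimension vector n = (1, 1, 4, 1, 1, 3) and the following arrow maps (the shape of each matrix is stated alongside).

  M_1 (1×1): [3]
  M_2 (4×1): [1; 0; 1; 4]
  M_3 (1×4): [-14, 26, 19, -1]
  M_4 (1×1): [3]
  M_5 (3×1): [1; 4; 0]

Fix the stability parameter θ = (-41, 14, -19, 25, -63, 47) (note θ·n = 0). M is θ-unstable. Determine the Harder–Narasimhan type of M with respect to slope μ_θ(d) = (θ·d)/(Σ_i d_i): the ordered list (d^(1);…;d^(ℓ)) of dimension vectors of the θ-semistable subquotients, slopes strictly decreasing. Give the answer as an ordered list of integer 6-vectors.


Interval decomposition of M: I[1,6], I[3,3]^3, I[6,6]^2.
HN type (ℓ=4): μ^(1)=47; μ^(2)=-43/4; μ^(3)=-19; μ^(4)=-41

((0, 0, 0, 0, 0, 3); (0, 1, 1, 1, 1, 0); (0, 0, 3, 0, 0, 0); (1, 0, 0, 0, 0, 0))


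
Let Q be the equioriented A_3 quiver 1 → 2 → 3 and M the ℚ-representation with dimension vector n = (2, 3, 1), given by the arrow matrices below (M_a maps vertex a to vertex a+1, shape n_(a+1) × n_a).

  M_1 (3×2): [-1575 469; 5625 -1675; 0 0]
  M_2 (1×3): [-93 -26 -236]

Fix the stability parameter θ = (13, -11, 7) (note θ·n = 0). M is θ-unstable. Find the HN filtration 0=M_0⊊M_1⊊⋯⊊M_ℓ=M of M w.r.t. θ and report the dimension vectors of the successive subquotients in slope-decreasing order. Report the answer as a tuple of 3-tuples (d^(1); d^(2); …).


Via rank(M_{q-1}∘⋯∘M_p): M ≅ I[1,1], I[1,3], I[2,2]^2.
μ_θ-semistable layers: μ^(1)=13; μ^(2)=7; μ^(3)=1; μ^(4)=-11

((1, 0, 0); (0, 0, 1); (1, 1, 0); (0, 2, 0))


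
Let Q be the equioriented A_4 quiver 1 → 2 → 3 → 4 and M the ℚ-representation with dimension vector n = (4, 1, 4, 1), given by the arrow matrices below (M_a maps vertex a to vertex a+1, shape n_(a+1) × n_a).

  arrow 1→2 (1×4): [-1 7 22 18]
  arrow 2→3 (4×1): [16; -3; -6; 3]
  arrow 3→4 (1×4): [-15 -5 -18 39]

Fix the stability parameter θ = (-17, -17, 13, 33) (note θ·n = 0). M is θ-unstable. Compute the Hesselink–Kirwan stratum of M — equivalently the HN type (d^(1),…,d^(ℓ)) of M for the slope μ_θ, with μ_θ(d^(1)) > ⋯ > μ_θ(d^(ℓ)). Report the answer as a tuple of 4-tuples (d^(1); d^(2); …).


Barcode: M ≅ I[1,1]^3, I[1,3], I[3,3]^2, I[3,4]. HN layers by μ_θ (3 steps, strictly decreasing):
  μ^(1)=33; μ^(2)=13; μ^(3)=-17

((0, 0, 0, 1); (0, 0, 4, 0); (4, 1, 0, 0))


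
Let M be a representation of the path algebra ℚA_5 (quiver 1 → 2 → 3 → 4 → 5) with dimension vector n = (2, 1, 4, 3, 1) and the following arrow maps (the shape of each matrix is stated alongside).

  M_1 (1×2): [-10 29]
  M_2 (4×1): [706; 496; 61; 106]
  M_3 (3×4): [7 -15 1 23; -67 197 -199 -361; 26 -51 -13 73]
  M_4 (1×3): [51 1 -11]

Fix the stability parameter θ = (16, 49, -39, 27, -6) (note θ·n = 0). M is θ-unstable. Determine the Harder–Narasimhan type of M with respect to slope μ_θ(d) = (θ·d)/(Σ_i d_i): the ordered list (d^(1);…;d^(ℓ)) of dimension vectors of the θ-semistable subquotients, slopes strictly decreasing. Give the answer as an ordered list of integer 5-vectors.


Barcode: M ≅ I[1,1], I[1,5], I[3,3]^2, I[3,4], I[4,4]. HN layers by μ_θ (5 steps, strictly decreasing):
  μ^(1)=27; μ^(2)=16; μ^(3)=21/2; μ^(4)=26/3; μ^(5)=-39

((0, 0, 0, 2, 0); (1, 0, 0, 0, 0); (0, 0, 0, 1, 1); (1, 1, 1, 0, 0); (0, 0, 3, 0, 0))


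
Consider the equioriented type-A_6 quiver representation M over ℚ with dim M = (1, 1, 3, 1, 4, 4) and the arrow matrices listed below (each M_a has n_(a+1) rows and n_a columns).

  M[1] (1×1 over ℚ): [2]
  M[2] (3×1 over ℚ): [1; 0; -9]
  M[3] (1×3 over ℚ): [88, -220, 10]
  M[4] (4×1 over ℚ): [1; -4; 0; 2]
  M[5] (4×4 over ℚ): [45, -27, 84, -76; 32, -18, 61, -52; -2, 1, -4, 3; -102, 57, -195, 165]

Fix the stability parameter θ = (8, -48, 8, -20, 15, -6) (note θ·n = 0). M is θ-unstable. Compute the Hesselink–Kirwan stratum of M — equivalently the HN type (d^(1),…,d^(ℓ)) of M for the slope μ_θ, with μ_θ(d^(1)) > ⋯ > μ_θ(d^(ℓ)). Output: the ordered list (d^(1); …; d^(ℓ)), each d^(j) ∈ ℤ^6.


Barcode: M ≅ I[1,6], I[3,3]^2, I[5,5], I[5,6]^2, I[6,6]. HN layers by μ_θ (5 steps, strictly decreasing):
  μ^(1)=15; μ^(2)=8; μ^(3)=9/2; μ^(4)=-6; μ^(5)=-20

((0, 0, 0, 0, 1, 0); (0, 0, 2, 0, 0, 0); (0, 0, 0, 0, 3, 3); (0, 0, 1, 1, 0, 1); (1, 1, 0, 0, 0, 0))


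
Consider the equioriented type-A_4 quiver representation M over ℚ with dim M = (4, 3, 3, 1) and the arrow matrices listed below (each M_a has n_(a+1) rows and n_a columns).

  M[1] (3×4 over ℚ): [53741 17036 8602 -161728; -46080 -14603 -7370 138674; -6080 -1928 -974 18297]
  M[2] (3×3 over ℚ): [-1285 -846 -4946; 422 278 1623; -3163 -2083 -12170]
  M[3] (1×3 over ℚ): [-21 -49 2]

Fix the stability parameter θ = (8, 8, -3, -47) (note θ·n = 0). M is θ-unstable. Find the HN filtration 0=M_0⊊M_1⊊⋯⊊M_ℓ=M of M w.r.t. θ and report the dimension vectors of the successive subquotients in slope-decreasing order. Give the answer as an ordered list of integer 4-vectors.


Barcode: M ≅ I[1,1], I[1,3]^2, I[1,4]. HN layers by μ_θ (3 steps, strictly decreasing):
  μ^(1)=8; μ^(2)=13/3; μ^(3)=-17/2

((1, 0, 0, 0); (2, 2, 2, 0); (1, 1, 1, 1))


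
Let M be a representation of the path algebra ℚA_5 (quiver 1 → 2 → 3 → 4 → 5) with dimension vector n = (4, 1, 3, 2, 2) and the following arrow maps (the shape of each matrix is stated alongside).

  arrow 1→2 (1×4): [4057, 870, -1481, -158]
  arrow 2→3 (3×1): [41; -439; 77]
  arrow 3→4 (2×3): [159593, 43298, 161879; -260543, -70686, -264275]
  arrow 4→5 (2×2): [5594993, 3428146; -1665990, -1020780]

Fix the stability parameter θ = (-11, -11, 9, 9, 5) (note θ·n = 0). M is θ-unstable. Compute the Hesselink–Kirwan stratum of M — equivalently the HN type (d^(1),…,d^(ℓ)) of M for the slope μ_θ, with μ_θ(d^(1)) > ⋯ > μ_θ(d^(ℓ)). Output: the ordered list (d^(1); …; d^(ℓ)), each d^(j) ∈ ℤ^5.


Via rank(M_{q-1}∘⋯∘M_p): M ≅ I[1,1]^3, I[1,5], I[3,3], I[3,4], I[5,5].
μ_θ-semistable layers: μ^(1)=9; μ^(2)=23/3; μ^(3)=5; μ^(4)=-11

((0, 0, 2, 1, 0); (0, 0, 1, 1, 1); (0, 0, 0, 0, 1); (4, 1, 0, 0, 0))


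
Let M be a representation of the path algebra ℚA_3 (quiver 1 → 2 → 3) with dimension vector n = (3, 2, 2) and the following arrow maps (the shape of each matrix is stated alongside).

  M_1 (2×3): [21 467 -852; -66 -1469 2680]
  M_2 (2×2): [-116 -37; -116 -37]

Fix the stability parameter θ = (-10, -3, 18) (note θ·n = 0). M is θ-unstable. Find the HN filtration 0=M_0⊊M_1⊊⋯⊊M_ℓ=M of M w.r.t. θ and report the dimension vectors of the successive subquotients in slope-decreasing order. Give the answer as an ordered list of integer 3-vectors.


Barcode: M ≅ I[1,1], I[1,2], I[1,3], I[3,3]. HN layers by μ_θ (3 steps, strictly decreasing):
  μ^(1)=18; μ^(2)=-3; μ^(3)=-10

((0, 0, 2); (0, 2, 0); (3, 0, 0))


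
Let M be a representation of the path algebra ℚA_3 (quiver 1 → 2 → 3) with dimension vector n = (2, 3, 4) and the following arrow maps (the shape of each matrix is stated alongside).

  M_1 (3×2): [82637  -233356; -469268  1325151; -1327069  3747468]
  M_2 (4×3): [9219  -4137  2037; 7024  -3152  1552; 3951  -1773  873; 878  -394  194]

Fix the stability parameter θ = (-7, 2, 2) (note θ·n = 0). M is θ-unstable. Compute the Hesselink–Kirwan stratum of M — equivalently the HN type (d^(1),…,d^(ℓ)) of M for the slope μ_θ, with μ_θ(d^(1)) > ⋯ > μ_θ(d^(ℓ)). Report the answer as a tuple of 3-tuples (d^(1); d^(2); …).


Via rank(M_{q-1}∘⋯∘M_p): M ≅ I[1,2], I[1,3], I[2,2], I[3,3]^3.
μ_θ-semistable layers: μ^(1)=2; μ^(2)=-7

((0, 3, 4); (2, 0, 0))


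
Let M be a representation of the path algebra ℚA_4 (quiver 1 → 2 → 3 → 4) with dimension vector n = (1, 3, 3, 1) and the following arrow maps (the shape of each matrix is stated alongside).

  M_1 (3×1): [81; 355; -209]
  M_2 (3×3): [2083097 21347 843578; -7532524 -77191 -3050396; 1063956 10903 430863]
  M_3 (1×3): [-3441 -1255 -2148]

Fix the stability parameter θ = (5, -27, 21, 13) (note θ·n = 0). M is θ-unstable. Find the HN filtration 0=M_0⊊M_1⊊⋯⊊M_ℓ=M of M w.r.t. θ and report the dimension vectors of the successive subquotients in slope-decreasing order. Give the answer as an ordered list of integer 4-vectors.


Interval decomposition of M: I[1,4], I[2,3]^2.
HN type (ℓ=4): μ^(1)=21; μ^(2)=17; μ^(3)=-11; μ^(4)=-27

((0, 0, 2, 0); (0, 0, 1, 1); (1, 1, 0, 0); (0, 2, 0, 0))


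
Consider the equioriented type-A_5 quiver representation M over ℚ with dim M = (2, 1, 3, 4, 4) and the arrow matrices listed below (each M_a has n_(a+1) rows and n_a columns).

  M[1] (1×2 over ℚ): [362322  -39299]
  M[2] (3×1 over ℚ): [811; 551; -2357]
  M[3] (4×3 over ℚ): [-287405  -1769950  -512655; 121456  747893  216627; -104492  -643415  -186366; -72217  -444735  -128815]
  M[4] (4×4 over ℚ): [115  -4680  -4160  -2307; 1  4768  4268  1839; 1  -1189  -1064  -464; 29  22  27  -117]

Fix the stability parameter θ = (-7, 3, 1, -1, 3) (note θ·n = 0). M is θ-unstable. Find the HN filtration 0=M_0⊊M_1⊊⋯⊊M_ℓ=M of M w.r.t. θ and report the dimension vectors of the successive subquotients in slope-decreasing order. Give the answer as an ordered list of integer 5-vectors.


Barcode: M ≅ I[1,1], I[1,5], I[3,4], I[3,5], I[4,5], I[5,5]. HN layers by μ_θ (5 steps, strictly decreasing):
  μ^(1)=3; μ^(2)=1; μ^(3)=0; μ^(4)=-1; μ^(5)=-7

((0, 0, 0, 0, 4); (0, 1, 1, 1, 0); (0, 0, 2, 2, 0); (0, 0, 0, 1, 0); (2, 0, 0, 0, 0))


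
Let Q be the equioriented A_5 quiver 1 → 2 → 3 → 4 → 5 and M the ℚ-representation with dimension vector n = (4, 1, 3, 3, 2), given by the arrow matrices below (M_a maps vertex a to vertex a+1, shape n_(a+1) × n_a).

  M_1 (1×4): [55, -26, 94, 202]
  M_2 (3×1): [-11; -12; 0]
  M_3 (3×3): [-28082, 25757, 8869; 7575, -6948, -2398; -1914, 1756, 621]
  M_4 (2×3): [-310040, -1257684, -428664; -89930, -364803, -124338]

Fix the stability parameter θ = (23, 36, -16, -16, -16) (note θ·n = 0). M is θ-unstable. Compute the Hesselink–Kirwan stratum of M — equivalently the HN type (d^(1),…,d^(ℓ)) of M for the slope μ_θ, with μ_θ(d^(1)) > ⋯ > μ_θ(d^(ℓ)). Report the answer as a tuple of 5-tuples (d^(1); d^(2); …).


Interval decomposition of M: I[1,1]^3, I[1,5], I[3,4]^2, I[5,5].
HN type (ℓ=3): μ^(1)=23; μ^(2)=11/5; μ^(3)=-16

((3, 0, 0, 0, 0); (1, 1, 1, 1, 1); (0, 0, 2, 2, 1))


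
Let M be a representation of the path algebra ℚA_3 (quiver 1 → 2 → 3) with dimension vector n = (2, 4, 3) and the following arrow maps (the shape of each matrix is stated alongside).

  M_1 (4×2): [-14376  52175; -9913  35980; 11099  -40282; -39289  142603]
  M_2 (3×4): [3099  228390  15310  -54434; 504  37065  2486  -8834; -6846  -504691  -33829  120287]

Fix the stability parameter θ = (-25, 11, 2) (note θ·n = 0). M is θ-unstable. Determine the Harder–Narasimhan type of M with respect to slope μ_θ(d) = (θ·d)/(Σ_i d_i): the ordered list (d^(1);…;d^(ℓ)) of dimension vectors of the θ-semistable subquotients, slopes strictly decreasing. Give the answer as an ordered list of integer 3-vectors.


Interval decomposition of M: I[1,3]^2, I[2,2], I[2,3].
HN type (ℓ=3): μ^(1)=11; μ^(2)=13/2; μ^(3)=-25

((0, 1, 0); (0, 3, 3); (2, 0, 0))


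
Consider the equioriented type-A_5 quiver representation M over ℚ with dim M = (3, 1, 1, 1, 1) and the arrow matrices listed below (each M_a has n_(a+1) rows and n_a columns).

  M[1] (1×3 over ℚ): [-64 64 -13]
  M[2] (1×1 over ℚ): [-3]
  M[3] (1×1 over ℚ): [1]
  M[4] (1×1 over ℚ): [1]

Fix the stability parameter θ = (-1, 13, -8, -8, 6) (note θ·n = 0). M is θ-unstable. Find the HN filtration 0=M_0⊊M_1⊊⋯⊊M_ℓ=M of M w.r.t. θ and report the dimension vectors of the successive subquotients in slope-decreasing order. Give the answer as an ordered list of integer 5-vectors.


Via rank(M_{q-1}∘⋯∘M_p): M ≅ I[1,1]^2, I[1,5].
μ_θ-semistable layers: μ^(1)=6; μ^(2)=-1

((0, 0, 0, 0, 1); (3, 1, 1, 1, 0))


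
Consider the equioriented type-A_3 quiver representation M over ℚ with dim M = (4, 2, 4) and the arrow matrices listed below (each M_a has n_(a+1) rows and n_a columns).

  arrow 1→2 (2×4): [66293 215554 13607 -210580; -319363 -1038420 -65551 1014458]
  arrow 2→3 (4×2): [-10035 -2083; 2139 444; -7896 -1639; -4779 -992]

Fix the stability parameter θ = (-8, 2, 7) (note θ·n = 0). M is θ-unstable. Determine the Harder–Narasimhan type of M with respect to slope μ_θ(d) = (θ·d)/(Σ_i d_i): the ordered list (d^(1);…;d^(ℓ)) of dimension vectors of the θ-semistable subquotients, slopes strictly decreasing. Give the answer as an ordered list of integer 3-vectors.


Via rank(M_{q-1}∘⋯∘M_p): M ≅ I[1,1]^2, I[1,3]^2, I[3,3]^2.
μ_θ-semistable layers: μ^(1)=7; μ^(2)=2; μ^(3)=-8

((0, 0, 4); (0, 2, 0); (4, 0, 0))


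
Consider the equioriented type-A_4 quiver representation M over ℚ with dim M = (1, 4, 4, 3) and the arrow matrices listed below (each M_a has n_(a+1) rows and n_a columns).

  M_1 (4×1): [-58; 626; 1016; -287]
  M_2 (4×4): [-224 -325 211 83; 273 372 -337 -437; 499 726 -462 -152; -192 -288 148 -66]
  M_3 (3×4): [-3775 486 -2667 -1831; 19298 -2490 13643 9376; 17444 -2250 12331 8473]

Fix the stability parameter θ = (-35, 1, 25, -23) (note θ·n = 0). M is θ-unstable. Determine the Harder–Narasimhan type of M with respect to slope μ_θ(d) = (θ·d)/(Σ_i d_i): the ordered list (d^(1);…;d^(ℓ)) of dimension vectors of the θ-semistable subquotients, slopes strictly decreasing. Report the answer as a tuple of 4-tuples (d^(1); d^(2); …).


Via rank(M_{q-1}∘⋯∘M_p): M ≅ I[1,4], I[2,3], I[2,4]^2.
μ_θ-semistable layers: μ^(1)=25; μ^(2)=1; μ^(3)=-35

((0, 0, 1, 0); (0, 4, 3, 3); (1, 0, 0, 0))


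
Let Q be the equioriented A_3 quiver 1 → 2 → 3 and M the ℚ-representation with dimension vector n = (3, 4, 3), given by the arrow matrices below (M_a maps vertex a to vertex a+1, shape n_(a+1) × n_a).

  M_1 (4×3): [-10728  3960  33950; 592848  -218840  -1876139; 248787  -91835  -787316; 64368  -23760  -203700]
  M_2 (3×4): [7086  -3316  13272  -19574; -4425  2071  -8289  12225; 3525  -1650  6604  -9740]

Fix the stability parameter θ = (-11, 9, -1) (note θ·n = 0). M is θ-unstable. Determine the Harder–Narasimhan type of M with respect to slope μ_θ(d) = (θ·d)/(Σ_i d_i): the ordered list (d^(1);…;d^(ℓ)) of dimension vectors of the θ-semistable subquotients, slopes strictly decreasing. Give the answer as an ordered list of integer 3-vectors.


Barcode: M ≅ I[1,1], I[1,2], I[1,3], I[2,3]^2. HN layers by μ_θ (3 steps, strictly decreasing):
  μ^(1)=9; μ^(2)=4; μ^(3)=-11

((0, 1, 0); (0, 3, 3); (3, 0, 0))


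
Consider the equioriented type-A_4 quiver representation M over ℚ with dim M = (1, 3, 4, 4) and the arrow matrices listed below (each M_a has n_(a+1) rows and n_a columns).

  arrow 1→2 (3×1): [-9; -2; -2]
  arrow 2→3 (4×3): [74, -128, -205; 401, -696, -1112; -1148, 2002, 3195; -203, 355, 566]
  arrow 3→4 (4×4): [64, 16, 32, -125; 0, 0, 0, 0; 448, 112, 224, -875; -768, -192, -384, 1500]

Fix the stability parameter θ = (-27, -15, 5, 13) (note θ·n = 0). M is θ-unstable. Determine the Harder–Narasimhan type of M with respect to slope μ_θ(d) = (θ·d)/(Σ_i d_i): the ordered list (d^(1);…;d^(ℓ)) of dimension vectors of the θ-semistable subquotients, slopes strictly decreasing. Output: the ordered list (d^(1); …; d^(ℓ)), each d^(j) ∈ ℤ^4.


Barcode: M ≅ I[1,4], I[2,3]^2, I[3,3], I[4,4]^3. HN layers by μ_θ (4 steps, strictly decreasing):
  μ^(1)=13; μ^(2)=5; μ^(3)=-15; μ^(4)=-27

((0, 0, 0, 4); (0, 0, 4, 0); (0, 3, 0, 0); (1, 0, 0, 0))


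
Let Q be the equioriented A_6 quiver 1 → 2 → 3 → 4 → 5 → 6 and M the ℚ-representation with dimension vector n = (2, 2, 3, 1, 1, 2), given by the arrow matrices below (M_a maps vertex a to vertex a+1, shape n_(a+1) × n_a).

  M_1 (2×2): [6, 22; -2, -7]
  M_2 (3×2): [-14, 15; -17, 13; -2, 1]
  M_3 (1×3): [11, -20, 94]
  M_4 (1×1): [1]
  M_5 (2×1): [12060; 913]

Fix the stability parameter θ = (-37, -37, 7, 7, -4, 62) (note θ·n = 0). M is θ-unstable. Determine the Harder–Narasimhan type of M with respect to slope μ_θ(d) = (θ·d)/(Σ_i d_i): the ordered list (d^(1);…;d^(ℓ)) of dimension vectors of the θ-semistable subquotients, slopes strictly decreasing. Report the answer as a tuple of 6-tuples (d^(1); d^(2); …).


Via rank(M_{q-1}∘⋯∘M_p): M ≅ I[1,3], I[1,6], I[3,3], I[6,6].
μ_θ-semistable layers: μ^(1)=62; μ^(2)=7; μ^(3)=10/3; μ^(4)=-37

((0, 0, 0, 0, 0, 2); (0, 0, 2, 0, 0, 0); (0, 0, 1, 1, 1, 0); (2, 2, 0, 0, 0, 0))


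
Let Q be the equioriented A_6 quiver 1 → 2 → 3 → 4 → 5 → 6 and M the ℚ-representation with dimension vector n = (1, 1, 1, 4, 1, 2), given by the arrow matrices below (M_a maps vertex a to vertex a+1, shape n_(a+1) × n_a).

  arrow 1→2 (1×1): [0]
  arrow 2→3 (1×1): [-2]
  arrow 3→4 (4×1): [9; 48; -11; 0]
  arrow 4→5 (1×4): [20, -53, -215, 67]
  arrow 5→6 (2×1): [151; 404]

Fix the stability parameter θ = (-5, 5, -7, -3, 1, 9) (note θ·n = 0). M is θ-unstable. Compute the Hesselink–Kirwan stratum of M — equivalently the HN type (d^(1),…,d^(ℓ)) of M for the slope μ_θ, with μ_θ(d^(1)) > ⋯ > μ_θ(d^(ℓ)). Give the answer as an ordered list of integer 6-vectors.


Via rank(M_{q-1}∘⋯∘M_p): M ≅ I[1,1], I[2,6], I[4,4]^3, I[6,6].
μ_θ-semistable layers: μ^(1)=9; μ^(2)=1; μ^(3)=-5/3; μ^(4)=-3; μ^(5)=-5

((0, 0, 0, 0, 0, 2); (0, 0, 0, 0, 1, 0); (0, 1, 1, 1, 0, 0); (0, 0, 0, 3, 0, 0); (1, 0, 0, 0, 0, 0))


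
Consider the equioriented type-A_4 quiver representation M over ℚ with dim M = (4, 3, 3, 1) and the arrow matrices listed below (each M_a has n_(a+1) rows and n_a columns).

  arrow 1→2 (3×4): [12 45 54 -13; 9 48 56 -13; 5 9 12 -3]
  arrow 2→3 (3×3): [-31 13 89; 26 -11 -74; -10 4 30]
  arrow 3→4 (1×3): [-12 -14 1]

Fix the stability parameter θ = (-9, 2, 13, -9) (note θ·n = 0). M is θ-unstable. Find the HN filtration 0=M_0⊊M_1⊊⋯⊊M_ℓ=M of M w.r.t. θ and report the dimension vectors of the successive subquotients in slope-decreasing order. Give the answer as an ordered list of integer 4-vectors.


Barcode: M ≅ I[1,1], I[1,2], I[1,3], I[1,4], I[3,3]. HN layers by μ_θ (3 steps, strictly decreasing):
  μ^(1)=13; μ^(2)=2; μ^(3)=-9

((0, 0, 2, 0); (0, 3, 1, 1); (4, 0, 0, 0))


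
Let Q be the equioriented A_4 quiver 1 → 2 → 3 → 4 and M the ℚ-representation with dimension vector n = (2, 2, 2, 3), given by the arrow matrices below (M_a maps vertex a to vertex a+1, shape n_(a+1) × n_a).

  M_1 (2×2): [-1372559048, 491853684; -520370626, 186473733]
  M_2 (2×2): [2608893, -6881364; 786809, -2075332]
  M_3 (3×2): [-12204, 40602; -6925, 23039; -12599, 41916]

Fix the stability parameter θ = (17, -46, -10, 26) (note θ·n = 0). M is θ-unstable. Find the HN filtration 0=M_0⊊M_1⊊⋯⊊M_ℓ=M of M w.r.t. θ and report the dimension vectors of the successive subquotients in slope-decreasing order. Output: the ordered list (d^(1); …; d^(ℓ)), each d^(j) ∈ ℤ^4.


Barcode: M ≅ I[1,1], I[1,2], I[2,4], I[3,4], I[4,4]. HN layers by μ_θ (5 steps, strictly decreasing):
  μ^(1)=26; μ^(2)=17; μ^(3)=-10; μ^(4)=-29/2; μ^(5)=-46

((0, 0, 0, 3); (1, 0, 0, 0); (0, 0, 2, 0); (1, 1, 0, 0); (0, 1, 0, 0))


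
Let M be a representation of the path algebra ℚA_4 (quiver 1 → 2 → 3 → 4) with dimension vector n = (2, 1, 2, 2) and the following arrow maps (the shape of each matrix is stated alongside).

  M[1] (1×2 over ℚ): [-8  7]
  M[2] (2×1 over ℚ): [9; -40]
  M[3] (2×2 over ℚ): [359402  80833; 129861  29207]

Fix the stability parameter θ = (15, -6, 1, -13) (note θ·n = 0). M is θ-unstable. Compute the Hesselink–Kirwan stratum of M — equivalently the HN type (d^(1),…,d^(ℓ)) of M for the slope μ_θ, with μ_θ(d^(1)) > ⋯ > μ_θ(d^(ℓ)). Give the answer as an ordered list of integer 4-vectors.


Via rank(M_{q-1}∘⋯∘M_p): M ≅ I[1,1], I[1,4], I[3,4].
μ_θ-semistable layers: μ^(1)=15; μ^(2)=-3/4; μ^(3)=-6

((1, 0, 0, 0); (1, 1, 1, 1); (0, 0, 1, 1))


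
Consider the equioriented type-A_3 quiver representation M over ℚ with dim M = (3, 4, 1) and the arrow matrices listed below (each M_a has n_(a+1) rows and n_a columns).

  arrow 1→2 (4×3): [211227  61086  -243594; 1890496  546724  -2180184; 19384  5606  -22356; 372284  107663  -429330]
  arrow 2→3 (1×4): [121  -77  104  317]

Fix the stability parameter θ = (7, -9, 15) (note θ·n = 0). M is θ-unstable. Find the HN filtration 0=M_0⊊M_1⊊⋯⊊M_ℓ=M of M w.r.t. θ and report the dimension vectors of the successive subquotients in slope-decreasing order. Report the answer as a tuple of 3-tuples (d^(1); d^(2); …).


Interval decomposition of M: I[1,1], I[1,2], I[1,3], I[2,2]^2.
HN type (ℓ=4): μ^(1)=15; μ^(2)=7; μ^(3)=-1; μ^(4)=-9

((0, 0, 1); (1, 0, 0); (2, 2, 0); (0, 2, 0))


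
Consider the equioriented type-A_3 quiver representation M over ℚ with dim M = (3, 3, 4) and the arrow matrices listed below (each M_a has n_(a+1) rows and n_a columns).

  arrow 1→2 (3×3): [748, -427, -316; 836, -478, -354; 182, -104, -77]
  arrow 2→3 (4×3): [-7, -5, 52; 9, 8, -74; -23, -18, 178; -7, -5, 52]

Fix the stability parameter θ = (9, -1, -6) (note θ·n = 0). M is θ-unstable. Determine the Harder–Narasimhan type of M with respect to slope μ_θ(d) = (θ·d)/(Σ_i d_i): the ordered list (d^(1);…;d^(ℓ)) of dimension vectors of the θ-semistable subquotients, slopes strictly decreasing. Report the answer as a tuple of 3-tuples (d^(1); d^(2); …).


Interval decomposition of M: I[1,1], I[1,2], I[1,3], I[2,3], I[3,3]^2.
HN type (ℓ=5): μ^(1)=9; μ^(2)=4; μ^(3)=2/3; μ^(4)=-7/2; μ^(5)=-6

((1, 0, 0); (1, 1, 0); (1, 1, 1); (0, 1, 1); (0, 0, 2))


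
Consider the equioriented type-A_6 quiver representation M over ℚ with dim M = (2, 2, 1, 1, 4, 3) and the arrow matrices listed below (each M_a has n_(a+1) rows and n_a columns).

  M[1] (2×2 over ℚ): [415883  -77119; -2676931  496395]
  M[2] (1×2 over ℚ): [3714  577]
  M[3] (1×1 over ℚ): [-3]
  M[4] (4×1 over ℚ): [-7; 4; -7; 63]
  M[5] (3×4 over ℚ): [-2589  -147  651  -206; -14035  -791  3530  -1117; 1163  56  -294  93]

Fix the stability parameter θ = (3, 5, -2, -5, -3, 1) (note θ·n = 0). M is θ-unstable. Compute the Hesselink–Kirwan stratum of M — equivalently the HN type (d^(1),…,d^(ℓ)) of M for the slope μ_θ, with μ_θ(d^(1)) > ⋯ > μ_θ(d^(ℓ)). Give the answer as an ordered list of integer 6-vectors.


Interval decomposition of M: I[1,2], I[1,5], I[5,6]^3.
HN type (ℓ=5): μ^(1)=5; μ^(2)=3; μ^(3)=1; μ^(4)=-2/5; μ^(5)=-3

((0, 1, 0, 0, 0, 0); (1, 0, 0, 0, 0, 0); (0, 0, 0, 0, 0, 3); (1, 1, 1, 1, 1, 0); (0, 0, 0, 0, 3, 0))


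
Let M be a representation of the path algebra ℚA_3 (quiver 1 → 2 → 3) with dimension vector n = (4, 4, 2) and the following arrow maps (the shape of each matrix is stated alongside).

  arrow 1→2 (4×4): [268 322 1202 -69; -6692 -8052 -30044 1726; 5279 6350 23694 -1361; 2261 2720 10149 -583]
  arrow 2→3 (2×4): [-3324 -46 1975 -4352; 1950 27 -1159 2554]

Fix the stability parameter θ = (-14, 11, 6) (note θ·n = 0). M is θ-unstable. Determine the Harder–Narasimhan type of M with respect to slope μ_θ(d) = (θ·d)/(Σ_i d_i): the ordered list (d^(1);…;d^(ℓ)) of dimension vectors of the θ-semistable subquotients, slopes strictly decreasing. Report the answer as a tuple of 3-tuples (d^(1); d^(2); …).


Via rank(M_{q-1}∘⋯∘M_p): M ≅ I[1,2]^2, I[1,3]^2.
μ_θ-semistable layers: μ^(1)=11; μ^(2)=17/2; μ^(3)=-14

((0, 2, 0); (0, 2, 2); (4, 0, 0))


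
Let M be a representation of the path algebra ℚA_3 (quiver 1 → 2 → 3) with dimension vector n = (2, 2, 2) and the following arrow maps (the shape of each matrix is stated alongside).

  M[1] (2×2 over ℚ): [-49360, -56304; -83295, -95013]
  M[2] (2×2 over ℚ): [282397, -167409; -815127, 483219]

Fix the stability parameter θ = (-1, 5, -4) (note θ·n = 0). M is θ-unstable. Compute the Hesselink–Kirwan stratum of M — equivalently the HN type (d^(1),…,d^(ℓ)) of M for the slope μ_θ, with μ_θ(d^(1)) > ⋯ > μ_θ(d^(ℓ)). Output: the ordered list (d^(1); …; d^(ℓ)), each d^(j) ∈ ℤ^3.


Via rank(M_{q-1}∘⋯∘M_p): M ≅ I[1,1], I[1,3], I[2,2], I[3,3].
μ_θ-semistable layers: μ^(1)=5; μ^(2)=1/2; μ^(3)=-1; μ^(4)=-4

((0, 1, 0); (0, 1, 1); (2, 0, 0); (0, 0, 1))


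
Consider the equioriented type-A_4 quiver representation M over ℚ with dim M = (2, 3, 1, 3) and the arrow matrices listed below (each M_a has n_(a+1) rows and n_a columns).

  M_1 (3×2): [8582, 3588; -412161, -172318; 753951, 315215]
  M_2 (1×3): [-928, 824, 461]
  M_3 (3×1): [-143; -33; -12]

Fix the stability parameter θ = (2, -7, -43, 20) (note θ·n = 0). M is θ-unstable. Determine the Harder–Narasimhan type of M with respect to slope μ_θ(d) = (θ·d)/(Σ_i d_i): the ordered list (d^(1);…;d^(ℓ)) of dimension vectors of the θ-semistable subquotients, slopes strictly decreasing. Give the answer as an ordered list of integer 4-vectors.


Via rank(M_{q-1}∘⋯∘M_p): M ≅ I[1,2], I[1,4], I[2,2], I[4,4]^2.
μ_θ-semistable layers: μ^(1)=20; μ^(2)=-5/2; μ^(3)=-7; μ^(4)=-16

((0, 0, 0, 3); (1, 1, 0, 0); (0, 1, 0, 0); (1, 1, 1, 0))


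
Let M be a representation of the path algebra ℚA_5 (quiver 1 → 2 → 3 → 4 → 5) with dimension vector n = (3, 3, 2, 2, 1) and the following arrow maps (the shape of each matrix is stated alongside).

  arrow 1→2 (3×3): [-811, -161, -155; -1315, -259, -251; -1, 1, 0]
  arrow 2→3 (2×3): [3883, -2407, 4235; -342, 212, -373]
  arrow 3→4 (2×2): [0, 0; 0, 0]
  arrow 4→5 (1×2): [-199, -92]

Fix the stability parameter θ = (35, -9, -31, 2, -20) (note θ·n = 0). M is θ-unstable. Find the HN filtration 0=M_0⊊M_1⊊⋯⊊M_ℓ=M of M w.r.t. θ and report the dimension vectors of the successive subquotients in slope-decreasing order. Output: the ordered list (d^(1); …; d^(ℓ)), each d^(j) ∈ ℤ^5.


Barcode: M ≅ I[1,2], I[1,3]^2, I[4,4], I[4,5]. HN layers by μ_θ (4 steps, strictly decreasing):
  μ^(1)=13; μ^(2)=2; μ^(3)=-5/3; μ^(4)=-9

((1, 1, 0, 0, 0); (0, 0, 0, 1, 0); (2, 2, 2, 0, 0); (0, 0, 0, 1, 1))


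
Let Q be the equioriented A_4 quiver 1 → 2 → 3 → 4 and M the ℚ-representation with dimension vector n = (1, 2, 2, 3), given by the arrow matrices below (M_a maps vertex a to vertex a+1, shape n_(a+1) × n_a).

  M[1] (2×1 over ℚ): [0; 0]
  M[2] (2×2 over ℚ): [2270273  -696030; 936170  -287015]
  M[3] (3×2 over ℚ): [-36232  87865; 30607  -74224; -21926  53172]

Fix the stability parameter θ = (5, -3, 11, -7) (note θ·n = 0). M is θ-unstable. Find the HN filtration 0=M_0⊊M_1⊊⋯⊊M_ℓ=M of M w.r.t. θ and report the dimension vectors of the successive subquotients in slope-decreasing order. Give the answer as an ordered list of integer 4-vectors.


Via rank(M_{q-1}∘⋯∘M_p): M ≅ I[1,1], I[2,4]^2, I[4,4].
μ_θ-semistable layers: μ^(1)=5; μ^(2)=2; μ^(3)=-3; μ^(4)=-7

((1, 0, 0, 0); (0, 0, 2, 2); (0, 2, 0, 0); (0, 0, 0, 1))


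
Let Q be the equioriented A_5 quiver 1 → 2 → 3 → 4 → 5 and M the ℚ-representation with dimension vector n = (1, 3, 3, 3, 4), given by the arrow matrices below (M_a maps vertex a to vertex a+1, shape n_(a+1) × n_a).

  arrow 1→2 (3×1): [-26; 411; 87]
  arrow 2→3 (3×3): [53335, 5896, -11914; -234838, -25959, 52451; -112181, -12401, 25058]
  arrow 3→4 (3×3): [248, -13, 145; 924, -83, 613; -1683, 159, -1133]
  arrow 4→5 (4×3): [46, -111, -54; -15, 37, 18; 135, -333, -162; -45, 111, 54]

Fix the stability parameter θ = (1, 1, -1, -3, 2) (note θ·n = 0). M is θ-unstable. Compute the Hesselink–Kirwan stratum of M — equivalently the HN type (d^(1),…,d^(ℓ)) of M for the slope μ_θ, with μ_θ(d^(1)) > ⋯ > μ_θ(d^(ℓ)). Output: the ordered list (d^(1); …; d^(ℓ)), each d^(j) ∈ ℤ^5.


Via rank(M_{q-1}∘⋯∘M_p): M ≅ I[1,5], I[2,4], I[2,5], I[5,5]^2.
μ_θ-semistable layers: μ^(1)=2; μ^(2)=-1/2; μ^(3)=-1

((0, 0, 0, 0, 4); (1, 1, 1, 1, 0); (0, 2, 2, 2, 0))


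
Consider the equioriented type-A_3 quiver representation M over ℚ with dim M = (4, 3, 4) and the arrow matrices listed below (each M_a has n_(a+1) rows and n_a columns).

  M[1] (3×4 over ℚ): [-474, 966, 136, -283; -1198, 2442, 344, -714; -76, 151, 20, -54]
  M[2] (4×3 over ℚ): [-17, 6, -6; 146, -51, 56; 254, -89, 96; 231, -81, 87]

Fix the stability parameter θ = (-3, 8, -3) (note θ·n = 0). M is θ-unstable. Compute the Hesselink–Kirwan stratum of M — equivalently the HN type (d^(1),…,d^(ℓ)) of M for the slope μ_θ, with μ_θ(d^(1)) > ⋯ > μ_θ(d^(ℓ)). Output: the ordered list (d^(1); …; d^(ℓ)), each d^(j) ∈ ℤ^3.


Via rank(M_{q-1}∘⋯∘M_p): M ≅ I[1,1], I[1,3]^3, I[3,3].
μ_θ-semistable layers: μ^(1)=5/2; μ^(2)=-3

((0, 3, 3); (4, 0, 1))


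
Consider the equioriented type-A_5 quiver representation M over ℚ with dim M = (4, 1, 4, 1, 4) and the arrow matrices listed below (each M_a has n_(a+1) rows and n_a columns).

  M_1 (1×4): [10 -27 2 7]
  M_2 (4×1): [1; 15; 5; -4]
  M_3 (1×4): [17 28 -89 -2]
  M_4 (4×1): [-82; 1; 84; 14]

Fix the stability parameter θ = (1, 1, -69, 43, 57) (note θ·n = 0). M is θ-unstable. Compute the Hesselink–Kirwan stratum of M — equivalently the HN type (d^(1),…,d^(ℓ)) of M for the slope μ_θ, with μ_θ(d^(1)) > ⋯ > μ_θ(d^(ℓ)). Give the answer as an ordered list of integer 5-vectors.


Barcode: M ≅ I[1,1]^3, I[1,3], I[3,3]^2, I[3,5], I[5,5]^3. HN layers by μ_θ (5 steps, strictly decreasing):
  μ^(1)=57; μ^(2)=43; μ^(3)=1; μ^(4)=-67/3; μ^(5)=-69

((0, 0, 0, 0, 4); (0, 0, 0, 1, 0); (3, 0, 0, 0, 0); (1, 1, 1, 0, 0); (0, 0, 3, 0, 0))


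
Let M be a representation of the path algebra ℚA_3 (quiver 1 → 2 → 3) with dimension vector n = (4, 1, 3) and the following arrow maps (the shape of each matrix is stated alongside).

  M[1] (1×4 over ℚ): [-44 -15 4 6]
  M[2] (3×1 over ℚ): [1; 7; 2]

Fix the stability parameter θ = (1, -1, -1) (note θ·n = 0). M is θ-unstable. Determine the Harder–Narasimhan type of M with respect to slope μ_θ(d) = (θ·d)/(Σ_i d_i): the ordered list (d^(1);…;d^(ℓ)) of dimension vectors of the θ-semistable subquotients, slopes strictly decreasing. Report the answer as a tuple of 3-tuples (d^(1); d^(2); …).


Interval decomposition of M: I[1,1]^3, I[1,3], I[3,3]^2.
HN type (ℓ=3): μ^(1)=1; μ^(2)=-1/3; μ^(3)=-1

((3, 0, 0); (1, 1, 1); (0, 0, 2))


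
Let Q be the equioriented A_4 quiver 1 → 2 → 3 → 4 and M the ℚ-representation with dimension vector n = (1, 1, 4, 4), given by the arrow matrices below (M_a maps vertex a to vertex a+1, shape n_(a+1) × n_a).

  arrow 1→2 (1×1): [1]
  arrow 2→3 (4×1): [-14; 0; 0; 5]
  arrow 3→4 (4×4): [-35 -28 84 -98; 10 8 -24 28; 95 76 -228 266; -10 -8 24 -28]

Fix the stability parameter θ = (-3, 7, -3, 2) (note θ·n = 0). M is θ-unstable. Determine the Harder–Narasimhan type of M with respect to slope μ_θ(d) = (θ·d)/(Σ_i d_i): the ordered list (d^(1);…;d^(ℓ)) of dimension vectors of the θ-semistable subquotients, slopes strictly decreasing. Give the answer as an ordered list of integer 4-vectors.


Barcode: M ≅ I[1,3], I[3,3]^2, I[3,4], I[4,4]^3. HN layers by μ_θ (2 steps, strictly decreasing):
  μ^(1)=2; μ^(2)=-3

((0, 1, 1, 4); (1, 0, 3, 0))


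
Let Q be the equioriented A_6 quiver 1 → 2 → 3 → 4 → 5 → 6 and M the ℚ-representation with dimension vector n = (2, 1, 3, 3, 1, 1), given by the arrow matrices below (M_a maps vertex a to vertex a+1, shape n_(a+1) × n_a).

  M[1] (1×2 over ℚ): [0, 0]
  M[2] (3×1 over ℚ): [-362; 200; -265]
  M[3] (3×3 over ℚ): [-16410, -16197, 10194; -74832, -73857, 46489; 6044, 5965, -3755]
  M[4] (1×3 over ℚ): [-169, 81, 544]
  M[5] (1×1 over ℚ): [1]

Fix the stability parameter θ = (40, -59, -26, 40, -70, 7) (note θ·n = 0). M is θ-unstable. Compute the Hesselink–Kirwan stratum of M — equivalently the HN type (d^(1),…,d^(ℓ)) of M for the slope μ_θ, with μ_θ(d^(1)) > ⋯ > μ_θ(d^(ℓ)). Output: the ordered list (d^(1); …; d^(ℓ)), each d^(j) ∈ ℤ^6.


Interval decomposition of M: I[1,1]^2, I[2,6], I[3,3], I[3,4], I[4,4].
HN type (ℓ=5): μ^(1)=40; μ^(2)=7; μ^(3)=-15; μ^(4)=-26; μ^(5)=-59

((2, 0, 0, 2, 0, 0); (0, 0, 0, 0, 0, 1); (0, 0, 0, 1, 1, 0); (0, 0, 3, 0, 0, 0); (0, 1, 0, 0, 0, 0))


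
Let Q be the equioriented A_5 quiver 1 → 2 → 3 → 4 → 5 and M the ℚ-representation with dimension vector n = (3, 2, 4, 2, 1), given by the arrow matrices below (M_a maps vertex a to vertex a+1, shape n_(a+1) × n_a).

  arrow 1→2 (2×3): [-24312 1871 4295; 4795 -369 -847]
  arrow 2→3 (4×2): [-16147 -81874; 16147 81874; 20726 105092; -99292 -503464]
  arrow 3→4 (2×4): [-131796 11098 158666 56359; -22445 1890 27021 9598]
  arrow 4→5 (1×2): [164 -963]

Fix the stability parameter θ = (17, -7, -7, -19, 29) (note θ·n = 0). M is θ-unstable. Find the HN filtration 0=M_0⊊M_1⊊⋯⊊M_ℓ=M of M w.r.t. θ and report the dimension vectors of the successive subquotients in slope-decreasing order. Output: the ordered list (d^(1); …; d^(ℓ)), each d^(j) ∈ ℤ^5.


Interval decomposition of M: I[1,1], I[1,2], I[1,5], I[3,3]^2, I[3,4].
HN type (ℓ=6): μ^(1)=29; μ^(2)=17; μ^(3)=5; μ^(4)=-4; μ^(5)=-7; μ^(6)=-13

((0, 0, 0, 0, 1); (1, 0, 0, 0, 0); (1, 1, 0, 0, 0); (1, 1, 1, 1, 0); (0, 0, 2, 0, 0); (0, 0, 1, 1, 0))


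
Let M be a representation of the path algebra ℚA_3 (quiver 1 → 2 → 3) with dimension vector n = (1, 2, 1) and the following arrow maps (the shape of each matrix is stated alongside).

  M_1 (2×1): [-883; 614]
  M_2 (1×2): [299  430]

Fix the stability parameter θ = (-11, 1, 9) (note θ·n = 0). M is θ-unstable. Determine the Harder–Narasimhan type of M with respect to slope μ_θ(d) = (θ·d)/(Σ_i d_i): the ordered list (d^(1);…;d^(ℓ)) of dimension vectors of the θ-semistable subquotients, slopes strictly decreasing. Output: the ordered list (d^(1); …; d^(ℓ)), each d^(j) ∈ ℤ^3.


Via rank(M_{q-1}∘⋯∘M_p): M ≅ I[1,3], I[2,2].
μ_θ-semistable layers: μ^(1)=9; μ^(2)=1; μ^(3)=-11

((0, 0, 1); (0, 2, 0); (1, 0, 0))


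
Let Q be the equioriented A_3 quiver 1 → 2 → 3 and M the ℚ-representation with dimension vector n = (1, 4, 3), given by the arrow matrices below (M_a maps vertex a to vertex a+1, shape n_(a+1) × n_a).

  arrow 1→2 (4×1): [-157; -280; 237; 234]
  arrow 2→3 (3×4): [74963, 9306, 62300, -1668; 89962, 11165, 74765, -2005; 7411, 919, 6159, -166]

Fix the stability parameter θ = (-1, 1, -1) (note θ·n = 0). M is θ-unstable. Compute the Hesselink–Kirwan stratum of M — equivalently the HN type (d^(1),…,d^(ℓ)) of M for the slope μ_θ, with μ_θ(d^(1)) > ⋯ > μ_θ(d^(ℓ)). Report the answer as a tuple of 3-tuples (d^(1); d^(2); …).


Barcode: M ≅ I[1,3], I[2,2], I[2,3]^2. HN layers by μ_θ (3 steps, strictly decreasing):
  μ^(1)=1; μ^(2)=0; μ^(3)=-1

((0, 1, 0); (0, 3, 3); (1, 0, 0))
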